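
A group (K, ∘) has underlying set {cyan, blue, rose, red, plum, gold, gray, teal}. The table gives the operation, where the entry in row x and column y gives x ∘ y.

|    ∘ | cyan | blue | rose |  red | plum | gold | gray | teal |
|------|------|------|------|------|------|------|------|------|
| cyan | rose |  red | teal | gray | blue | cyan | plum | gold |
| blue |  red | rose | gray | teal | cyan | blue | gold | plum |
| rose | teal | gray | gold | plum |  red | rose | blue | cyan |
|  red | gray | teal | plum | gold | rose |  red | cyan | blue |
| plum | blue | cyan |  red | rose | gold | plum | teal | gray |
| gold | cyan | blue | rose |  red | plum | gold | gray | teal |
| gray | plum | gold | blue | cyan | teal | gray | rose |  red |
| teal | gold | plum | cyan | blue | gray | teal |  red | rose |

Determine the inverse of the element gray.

blue

First locate the identity: row gold matches the header, so gold is the identity.
Scan row gray for gold: gray ∘ blue = gold. Hence gray^(-1) = blue.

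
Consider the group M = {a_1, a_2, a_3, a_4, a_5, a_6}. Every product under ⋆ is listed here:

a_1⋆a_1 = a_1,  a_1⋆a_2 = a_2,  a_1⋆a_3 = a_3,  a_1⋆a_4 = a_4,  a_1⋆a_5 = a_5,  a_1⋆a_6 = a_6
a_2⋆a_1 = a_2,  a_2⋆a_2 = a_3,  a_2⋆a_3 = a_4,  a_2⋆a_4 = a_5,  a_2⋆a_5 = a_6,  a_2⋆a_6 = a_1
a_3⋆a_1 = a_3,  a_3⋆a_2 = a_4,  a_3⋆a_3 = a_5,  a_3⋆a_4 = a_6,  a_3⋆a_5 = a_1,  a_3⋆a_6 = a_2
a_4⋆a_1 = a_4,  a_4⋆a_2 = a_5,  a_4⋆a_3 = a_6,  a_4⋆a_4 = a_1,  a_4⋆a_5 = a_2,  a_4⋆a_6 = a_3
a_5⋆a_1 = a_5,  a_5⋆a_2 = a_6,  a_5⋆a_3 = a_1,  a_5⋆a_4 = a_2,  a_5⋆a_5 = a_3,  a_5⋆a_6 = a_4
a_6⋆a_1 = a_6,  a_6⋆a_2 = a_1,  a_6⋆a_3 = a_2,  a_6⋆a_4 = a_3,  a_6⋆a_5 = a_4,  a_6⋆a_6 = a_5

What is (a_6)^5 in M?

a_2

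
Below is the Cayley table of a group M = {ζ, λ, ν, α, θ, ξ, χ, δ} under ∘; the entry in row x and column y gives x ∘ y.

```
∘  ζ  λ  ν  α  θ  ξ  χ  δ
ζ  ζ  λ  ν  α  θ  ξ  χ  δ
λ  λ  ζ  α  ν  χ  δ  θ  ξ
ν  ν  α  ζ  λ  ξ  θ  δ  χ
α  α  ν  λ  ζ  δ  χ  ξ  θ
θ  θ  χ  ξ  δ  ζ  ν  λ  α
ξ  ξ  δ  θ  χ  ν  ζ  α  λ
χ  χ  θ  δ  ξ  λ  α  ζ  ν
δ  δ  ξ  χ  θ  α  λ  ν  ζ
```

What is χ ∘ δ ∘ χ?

χ ∘ δ = ν
ν ∘ χ = δ
(Structurally, M here is isomorphic to the elementary abelian group (Z_2)^3.)

δ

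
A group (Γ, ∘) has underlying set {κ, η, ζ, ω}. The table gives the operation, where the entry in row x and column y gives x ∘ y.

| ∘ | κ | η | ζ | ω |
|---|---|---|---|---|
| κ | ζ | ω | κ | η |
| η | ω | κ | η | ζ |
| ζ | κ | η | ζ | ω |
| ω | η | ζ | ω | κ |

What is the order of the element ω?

4

The identity element is ζ (its row matches the header).
ω^1 = ω
ω^2 = ω ∘ ω = κ
ω^3 = κ ∘ ω = η
ω^4 = η ∘ ω = ζ
The first power of ω equal to the identity is ω^4, so ord(ω) = 4.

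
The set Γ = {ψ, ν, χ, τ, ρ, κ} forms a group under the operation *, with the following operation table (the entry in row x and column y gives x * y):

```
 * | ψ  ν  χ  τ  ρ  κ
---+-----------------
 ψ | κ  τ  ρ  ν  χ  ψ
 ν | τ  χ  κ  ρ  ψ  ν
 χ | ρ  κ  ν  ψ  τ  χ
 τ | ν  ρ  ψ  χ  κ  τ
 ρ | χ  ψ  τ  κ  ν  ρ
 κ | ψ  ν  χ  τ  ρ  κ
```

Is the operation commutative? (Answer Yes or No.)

Yes

Check whether the table is symmetric across its main diagonal.
Every entry (row x, col y) equals the entry (row y, col x), so Γ is abelian.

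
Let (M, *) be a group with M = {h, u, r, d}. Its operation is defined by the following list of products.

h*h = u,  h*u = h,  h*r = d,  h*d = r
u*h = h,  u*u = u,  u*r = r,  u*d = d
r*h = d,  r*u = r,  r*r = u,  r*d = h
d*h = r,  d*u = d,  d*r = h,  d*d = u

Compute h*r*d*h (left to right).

h

h*r = d
d*d = u
u*h = h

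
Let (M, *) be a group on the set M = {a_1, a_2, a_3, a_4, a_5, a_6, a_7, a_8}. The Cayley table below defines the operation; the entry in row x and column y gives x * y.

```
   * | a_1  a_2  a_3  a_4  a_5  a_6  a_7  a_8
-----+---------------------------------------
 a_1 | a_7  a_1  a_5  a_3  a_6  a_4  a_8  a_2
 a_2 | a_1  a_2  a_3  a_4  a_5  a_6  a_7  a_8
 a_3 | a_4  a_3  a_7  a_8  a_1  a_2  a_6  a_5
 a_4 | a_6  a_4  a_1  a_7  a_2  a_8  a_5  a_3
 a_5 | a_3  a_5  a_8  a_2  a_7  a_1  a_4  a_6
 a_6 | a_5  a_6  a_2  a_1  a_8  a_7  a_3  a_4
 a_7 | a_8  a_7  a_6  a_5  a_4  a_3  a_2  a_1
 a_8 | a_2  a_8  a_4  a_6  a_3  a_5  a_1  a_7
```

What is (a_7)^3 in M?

a_7^1 = a_7
a_7^2 = a_7 * a_7 = a_2
a_7^3 = a_2 * a_7 = a_7

a_7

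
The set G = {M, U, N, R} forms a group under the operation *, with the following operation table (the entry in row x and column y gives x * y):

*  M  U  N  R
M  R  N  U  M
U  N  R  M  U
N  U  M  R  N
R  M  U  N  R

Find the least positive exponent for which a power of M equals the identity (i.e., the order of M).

The identity element is R (its row matches the header).
M^1 = M
M^2 = M * M = R
The first power of M equal to the identity is M^2, so ord(M) = 2.

2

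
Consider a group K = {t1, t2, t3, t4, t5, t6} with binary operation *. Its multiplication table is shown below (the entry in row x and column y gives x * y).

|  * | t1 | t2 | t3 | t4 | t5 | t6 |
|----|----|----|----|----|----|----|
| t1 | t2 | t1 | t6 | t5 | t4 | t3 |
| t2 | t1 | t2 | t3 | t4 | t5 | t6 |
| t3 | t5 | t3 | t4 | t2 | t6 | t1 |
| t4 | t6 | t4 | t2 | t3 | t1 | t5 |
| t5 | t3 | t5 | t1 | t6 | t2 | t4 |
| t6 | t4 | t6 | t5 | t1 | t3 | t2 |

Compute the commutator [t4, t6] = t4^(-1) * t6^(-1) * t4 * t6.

Identity is t2; from the table t4^(-1) = t3 and t6^(-1) = t6.
t3 * t6 = t1
t1 * t4 = t5
t5 * t6 = t4

t4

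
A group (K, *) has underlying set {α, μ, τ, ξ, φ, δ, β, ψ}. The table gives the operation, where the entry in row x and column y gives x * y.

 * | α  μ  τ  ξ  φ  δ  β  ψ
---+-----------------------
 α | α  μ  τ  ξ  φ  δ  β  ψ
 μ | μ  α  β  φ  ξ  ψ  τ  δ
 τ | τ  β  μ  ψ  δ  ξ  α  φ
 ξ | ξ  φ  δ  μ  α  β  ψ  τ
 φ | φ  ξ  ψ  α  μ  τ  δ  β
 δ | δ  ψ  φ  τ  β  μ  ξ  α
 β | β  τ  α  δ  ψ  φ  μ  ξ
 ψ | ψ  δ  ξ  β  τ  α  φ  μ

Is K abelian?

No

ψ * φ = τ but φ * ψ = β.
Since ψ and φ do not commute, K is not abelian.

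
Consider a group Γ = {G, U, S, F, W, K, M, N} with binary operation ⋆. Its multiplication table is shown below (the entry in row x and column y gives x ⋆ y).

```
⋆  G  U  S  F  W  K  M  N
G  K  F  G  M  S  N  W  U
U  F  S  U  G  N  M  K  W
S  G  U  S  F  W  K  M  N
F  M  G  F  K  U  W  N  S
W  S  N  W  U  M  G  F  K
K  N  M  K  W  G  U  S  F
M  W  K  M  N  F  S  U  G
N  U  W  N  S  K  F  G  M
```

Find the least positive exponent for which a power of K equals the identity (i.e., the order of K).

4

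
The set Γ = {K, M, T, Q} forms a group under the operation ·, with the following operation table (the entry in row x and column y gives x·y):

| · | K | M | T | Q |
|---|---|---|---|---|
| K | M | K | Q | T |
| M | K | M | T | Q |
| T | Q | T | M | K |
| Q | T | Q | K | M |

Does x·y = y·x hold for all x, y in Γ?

Check whether the table is symmetric across its main diagonal.
Every entry (row x, col y) equals the entry (row y, col x), so Γ is abelian.
(In fact Γ ≅ the Klein four-group V_4.)

Yes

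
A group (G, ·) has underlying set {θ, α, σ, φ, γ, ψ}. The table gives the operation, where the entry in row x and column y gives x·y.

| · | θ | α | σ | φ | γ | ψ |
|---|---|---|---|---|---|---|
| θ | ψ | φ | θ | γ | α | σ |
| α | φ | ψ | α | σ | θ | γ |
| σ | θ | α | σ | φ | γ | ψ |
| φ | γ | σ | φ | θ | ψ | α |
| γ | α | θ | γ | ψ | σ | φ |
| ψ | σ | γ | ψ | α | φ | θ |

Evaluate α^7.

α^1 = α
α^2 = α·α = ψ
α^3 = ψ·α = γ
α^4 = γ·α = θ
α^5 = θ·α = φ
α^6 = φ·α = σ
α^7 = σ·α = α

α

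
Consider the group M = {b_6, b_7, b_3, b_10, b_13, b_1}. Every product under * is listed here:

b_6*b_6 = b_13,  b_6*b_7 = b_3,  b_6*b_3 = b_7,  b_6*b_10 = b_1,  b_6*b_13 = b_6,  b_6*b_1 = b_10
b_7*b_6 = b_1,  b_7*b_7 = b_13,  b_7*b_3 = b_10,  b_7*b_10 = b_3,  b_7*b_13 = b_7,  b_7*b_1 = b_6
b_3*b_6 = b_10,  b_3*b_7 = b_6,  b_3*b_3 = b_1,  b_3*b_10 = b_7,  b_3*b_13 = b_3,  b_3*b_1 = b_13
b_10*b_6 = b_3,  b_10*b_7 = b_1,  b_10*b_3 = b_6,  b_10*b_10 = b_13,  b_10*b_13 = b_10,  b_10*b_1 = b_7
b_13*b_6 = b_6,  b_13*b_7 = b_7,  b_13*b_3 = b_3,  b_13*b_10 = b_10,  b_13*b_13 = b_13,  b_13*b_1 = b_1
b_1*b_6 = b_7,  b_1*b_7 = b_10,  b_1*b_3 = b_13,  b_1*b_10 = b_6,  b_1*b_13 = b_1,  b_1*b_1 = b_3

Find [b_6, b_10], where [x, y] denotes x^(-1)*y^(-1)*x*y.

b_3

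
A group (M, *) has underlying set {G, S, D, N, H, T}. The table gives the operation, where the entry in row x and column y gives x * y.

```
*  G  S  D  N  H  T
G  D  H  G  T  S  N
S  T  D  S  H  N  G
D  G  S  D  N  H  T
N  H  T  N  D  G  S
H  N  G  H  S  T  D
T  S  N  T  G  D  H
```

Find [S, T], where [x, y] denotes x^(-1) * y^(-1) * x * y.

Identity is D; from the table S^(-1) = S and T^(-1) = H.
S * H = N
N * S = T
T * T = H

H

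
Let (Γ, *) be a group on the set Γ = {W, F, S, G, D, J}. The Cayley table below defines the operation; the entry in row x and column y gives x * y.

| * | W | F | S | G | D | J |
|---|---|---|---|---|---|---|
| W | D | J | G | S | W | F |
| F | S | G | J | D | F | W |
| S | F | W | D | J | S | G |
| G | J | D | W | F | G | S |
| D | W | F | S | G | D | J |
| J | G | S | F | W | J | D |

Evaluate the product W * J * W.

W * J = F
F * W = S

S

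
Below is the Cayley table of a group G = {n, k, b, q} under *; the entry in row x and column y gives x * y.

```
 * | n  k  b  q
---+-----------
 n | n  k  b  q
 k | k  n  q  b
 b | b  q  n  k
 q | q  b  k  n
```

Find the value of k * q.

Read row k, column q: k * q = b.
(Structurally, G here is isomorphic to the Klein four-group V_4.)

b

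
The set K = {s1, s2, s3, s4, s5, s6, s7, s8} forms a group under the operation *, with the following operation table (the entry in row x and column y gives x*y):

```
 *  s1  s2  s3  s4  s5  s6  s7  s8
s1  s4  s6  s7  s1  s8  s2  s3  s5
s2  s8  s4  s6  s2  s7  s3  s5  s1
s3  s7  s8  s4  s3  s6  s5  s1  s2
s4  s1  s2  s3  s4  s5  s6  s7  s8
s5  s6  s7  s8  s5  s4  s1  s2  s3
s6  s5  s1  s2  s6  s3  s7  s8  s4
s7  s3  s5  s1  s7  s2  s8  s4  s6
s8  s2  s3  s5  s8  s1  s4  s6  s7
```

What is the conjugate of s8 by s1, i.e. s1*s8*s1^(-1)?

The identity is s4. In row s1, the entry s4 sits in column s1, so s1^(-1) = s1.
s1*s8 = s5
s5*s1 = s6

s6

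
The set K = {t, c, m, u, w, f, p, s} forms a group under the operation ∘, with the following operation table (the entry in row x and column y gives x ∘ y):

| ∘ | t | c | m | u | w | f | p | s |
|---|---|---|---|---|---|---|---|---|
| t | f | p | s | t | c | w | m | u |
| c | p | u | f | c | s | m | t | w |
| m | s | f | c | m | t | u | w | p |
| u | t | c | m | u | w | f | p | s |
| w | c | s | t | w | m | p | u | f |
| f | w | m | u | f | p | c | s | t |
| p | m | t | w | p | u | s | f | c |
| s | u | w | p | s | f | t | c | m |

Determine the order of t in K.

The identity element is u (its row matches the header).
t^1 = t
t^2 = t ∘ t = f
t^3 = f ∘ t = w
t^4 = w ∘ t = c
t^5 = c ∘ t = p
t^6 = p ∘ t = m
t^7 = m ∘ t = s
t^8 = s ∘ t = u
The first power of t equal to the identity is t^8, so ord(t) = 8.

8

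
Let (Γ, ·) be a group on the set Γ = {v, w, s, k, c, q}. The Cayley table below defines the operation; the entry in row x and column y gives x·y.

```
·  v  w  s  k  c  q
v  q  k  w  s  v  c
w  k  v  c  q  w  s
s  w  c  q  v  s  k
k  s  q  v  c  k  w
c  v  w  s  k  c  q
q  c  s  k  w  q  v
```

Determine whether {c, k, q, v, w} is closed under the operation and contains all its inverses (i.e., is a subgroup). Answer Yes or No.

w·q = s, which is not in {c, k, q, v, w}.
The subset is not closed under ·, so it is not a subgroup.

No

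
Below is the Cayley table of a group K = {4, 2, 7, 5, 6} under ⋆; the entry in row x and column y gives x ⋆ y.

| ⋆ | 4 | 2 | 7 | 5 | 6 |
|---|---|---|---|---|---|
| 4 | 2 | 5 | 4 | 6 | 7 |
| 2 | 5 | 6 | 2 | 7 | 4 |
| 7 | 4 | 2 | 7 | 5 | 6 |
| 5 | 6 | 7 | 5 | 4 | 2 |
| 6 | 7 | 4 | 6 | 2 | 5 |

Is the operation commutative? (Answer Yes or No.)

Yes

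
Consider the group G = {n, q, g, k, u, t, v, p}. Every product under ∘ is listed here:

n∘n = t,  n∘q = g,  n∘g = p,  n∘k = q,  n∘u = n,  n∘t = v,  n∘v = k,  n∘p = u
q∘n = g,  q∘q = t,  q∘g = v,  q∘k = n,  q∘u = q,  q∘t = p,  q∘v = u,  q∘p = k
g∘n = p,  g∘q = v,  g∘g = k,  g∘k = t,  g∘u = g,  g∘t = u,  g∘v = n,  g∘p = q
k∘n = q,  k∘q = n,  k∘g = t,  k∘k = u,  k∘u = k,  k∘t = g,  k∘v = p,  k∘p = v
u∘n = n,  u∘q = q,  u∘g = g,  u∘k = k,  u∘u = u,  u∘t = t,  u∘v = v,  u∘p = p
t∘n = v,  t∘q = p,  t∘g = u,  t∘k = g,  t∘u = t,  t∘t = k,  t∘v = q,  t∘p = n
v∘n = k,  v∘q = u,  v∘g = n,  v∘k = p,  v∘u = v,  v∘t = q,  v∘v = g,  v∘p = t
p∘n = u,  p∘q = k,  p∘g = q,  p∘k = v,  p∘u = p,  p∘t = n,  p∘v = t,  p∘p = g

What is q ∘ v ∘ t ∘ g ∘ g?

g

q ∘ v = u
u ∘ t = t
t ∘ g = u
u ∘ g = g
(Structurally, G here is isomorphic to the cyclic group Z_8.)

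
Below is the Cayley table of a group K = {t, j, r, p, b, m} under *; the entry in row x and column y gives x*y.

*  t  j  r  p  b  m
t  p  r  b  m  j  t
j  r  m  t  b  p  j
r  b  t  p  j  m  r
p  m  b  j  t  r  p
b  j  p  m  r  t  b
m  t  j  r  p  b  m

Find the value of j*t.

r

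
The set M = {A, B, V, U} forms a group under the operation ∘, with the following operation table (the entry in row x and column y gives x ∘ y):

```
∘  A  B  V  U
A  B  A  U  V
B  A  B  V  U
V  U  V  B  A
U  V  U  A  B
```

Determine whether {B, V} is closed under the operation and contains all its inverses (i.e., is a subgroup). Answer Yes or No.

{B, V} contains the identity B.
Checking products: every product of two elements of {B, V} (read from the table) lies in {B, V}, so the set is closed.
In a finite group, a nonempty closed subset is a subgroup. So {B, V} ≤ M.

Yes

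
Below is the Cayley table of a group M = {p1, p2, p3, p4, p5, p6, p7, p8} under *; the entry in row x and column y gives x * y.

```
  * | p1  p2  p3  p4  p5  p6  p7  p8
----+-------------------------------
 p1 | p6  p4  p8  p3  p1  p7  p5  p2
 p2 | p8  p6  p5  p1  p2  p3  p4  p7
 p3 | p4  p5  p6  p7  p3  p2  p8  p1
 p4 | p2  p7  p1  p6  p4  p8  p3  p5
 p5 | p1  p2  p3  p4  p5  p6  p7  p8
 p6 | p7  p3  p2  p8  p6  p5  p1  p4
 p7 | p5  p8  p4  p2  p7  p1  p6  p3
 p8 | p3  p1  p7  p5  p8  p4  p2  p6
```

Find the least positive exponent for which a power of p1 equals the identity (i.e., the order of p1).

The identity element is p5 (its row matches the header).
p1^1 = p1
p1^2 = p1 * p1 = p6
p1^3 = p6 * p1 = p7
p1^4 = p7 * p1 = p5
The first power of p1 equal to the identity is p1^4, so ord(p1) = 4.

4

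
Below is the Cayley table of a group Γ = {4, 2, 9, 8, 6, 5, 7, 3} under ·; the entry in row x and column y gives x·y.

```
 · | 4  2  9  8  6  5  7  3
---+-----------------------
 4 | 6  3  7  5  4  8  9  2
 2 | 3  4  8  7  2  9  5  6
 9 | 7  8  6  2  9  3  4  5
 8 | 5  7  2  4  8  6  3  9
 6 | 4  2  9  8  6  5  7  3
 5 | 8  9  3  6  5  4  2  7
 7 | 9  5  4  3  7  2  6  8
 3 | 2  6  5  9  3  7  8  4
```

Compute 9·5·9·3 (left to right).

7

9·5 = 3
3·9 = 5
5·3 = 7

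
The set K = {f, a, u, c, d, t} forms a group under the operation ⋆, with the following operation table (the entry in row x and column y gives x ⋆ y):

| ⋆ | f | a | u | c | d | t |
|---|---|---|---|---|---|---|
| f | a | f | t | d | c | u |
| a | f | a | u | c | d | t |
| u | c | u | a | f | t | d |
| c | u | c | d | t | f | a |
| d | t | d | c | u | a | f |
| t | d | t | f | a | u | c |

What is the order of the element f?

2

The identity element is a (its row matches the header).
f^1 = f
f^2 = f ⋆ f = a
The first power of f equal to the identity is f^2, so ord(f) = 2.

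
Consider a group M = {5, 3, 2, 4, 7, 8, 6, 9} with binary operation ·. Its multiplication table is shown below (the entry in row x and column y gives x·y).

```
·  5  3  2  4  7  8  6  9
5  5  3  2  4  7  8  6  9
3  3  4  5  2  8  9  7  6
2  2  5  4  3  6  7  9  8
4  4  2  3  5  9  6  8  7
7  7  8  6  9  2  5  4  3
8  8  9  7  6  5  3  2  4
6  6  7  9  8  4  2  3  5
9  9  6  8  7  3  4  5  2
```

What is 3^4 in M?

5

3^1 = 3
3^2 = 3·3 = 4
3^3 = 4·3 = 2
3^4 = 2·3 = 5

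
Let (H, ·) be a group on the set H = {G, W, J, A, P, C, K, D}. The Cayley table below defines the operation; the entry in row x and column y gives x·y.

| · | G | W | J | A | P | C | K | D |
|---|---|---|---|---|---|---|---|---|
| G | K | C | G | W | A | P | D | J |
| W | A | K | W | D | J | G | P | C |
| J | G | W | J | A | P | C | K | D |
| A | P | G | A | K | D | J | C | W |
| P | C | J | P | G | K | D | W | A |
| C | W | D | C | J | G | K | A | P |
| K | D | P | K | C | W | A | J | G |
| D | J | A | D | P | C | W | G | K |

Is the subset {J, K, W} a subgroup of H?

K·W = P, which is not in {J, K, W}.
The subset is not closed under ·, so it is not a subgroup.

No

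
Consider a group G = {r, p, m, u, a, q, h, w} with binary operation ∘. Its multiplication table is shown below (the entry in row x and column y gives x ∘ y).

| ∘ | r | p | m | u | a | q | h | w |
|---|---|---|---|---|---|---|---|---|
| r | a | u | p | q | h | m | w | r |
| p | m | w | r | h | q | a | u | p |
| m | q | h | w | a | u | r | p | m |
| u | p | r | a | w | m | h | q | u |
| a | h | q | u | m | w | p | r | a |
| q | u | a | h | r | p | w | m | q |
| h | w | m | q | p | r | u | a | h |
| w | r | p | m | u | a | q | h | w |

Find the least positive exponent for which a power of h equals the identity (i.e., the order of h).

4

The identity element is w (its row matches the header).
h^1 = h
h^2 = h ∘ h = a
h^3 = a ∘ h = r
h^4 = r ∘ h = w
The first power of h equal to the identity is h^4, so ord(h) = 4.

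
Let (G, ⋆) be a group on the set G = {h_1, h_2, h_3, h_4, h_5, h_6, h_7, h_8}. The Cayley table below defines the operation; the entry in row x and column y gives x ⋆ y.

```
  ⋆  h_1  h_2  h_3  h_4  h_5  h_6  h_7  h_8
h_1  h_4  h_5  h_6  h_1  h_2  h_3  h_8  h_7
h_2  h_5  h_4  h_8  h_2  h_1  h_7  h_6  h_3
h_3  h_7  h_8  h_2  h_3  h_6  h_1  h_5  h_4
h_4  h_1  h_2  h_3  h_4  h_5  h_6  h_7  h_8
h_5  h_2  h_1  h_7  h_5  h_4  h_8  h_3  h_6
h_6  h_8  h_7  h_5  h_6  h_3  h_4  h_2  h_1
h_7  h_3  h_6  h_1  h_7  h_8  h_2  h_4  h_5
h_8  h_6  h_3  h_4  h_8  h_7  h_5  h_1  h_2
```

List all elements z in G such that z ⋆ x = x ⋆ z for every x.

An element z is central iff its row equals its column in the table.
For h_7: h_7 ⋆ h_8 = h_5 ≠ h_1 = h_8 ⋆ h_7, so h_7 ∉ Z.
Checking each element this way leaves Z(G) = {h_2, h_4}.

{h_2, h_4}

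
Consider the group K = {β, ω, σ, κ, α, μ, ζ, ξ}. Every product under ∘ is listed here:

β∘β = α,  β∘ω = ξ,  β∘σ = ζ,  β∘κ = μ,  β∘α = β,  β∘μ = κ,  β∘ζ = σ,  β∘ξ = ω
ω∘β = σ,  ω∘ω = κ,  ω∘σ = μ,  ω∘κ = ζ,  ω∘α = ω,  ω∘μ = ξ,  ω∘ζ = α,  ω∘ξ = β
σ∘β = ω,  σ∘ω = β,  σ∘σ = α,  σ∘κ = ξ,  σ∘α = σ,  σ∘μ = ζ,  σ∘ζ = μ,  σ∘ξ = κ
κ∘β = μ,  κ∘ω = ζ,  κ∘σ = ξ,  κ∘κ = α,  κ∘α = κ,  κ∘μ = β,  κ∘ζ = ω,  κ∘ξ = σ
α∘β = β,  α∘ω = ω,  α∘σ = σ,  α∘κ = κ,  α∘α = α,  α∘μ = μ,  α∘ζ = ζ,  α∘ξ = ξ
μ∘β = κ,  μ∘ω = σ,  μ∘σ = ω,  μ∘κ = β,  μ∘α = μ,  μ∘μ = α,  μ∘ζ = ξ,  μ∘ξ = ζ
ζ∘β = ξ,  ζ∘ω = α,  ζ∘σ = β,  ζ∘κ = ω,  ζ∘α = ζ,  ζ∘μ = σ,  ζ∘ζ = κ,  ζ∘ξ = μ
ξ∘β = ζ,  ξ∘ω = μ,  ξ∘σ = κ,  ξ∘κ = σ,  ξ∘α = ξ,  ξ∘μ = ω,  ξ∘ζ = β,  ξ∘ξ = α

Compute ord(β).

The identity element is α (its row matches the header).
β^1 = β
β^2 = β ∘ β = α
The first power of β equal to the identity is β^2, so ord(β) = 2.

2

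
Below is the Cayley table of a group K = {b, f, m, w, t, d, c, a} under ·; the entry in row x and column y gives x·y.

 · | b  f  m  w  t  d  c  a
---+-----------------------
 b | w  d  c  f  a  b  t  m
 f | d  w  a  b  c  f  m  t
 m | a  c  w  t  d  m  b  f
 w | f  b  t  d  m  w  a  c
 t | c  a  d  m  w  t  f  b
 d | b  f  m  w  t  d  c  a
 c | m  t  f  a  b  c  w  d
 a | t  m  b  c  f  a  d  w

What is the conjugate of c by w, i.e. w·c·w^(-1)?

The identity is d. In row w, the entry d sits in column w, so w^(-1) = w.
w·c = a
a·w = c

c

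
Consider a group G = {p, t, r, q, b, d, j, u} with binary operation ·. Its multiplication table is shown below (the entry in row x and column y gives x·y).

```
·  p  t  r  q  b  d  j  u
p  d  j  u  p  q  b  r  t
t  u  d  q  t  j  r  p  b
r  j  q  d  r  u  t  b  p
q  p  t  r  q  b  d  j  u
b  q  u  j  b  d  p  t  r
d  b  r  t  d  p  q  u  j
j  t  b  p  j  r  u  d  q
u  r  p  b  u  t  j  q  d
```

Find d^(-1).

First locate the identity: row q matches the header, so q is the identity.
Scan row d for q: d·d = q. Hence d^(-1) = d.

d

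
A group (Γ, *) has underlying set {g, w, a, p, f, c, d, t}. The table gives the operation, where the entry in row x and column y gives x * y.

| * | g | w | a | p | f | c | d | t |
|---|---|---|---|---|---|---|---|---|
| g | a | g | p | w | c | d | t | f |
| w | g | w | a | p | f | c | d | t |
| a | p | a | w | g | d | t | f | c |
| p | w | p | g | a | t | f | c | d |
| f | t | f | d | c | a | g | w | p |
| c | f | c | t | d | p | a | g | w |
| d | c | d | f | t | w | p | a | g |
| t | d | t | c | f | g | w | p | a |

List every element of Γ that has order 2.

Identity is w. Compute the order of each non-identity element by repeated multiplication:
  g: g → a → p → w  (order 4)
  a: a → w  (order 2)
  p: p → a → g → w  (order 4)
  f: f → a → d → w  (order 4)
  c: c → a → t → w  (order 4)
  d: d → a → f → w  (order 4)
  t: t → a → c → w  (order 4)
Elements of order 2: {a}.

{a}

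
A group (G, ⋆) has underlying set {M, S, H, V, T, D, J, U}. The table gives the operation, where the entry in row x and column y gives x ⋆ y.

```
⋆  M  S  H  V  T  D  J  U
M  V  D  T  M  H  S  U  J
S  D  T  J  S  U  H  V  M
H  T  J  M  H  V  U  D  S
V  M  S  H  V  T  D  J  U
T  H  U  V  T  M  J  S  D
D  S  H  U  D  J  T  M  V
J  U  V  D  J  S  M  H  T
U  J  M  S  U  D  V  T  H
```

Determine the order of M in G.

The identity element is V (its row matches the header).
M^1 = M
M^2 = M ⋆ M = V
The first power of M equal to the identity is M^2, so ord(M) = 2.

2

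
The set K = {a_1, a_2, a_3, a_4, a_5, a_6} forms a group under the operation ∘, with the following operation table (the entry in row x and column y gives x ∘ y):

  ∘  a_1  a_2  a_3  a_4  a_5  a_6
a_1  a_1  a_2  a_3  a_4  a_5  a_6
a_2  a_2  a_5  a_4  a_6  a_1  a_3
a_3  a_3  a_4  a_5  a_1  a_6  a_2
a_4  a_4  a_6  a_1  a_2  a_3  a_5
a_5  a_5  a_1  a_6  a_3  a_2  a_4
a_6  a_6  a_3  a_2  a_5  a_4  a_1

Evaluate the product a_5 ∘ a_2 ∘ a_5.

a_5

a_5 ∘ a_2 = a_1
a_1 ∘ a_5 = a_5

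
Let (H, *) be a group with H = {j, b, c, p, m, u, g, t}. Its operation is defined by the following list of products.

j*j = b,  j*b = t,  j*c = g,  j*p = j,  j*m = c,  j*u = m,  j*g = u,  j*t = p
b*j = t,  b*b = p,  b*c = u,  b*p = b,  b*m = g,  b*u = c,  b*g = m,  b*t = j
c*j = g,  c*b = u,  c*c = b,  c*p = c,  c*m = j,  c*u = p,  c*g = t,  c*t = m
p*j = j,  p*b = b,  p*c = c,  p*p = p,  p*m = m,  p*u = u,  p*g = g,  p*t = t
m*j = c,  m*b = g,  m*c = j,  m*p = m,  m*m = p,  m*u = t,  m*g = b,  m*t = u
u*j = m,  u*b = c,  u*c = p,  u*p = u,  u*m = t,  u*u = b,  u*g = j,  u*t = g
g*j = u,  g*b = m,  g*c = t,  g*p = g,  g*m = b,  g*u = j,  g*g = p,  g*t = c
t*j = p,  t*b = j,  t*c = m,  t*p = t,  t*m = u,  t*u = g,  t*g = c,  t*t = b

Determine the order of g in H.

The identity element is p (its row matches the header).
g^1 = g
g^2 = g * g = p
The first power of g equal to the identity is g^2, so ord(g) = 2.

2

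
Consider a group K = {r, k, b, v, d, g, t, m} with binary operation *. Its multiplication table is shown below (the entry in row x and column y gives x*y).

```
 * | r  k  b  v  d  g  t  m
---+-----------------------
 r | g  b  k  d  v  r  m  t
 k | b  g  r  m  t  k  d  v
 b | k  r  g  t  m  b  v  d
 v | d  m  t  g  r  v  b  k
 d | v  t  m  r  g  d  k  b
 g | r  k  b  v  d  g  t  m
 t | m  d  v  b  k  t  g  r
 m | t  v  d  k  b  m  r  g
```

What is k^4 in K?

k^1 = k
k^2 = k*k = g
k^3 = g*k = k
k^4 = k*k = g

g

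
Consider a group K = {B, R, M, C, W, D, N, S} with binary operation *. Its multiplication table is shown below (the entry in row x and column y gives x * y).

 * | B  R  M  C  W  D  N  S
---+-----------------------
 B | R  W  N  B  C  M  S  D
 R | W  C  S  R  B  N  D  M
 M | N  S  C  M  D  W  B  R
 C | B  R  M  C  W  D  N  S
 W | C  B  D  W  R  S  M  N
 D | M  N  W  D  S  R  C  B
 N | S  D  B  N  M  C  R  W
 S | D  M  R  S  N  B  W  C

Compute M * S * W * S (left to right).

D

M * S = R
R * W = B
B * S = D
(Structurally, K here is isomorphic to Z_2 x Z_4.)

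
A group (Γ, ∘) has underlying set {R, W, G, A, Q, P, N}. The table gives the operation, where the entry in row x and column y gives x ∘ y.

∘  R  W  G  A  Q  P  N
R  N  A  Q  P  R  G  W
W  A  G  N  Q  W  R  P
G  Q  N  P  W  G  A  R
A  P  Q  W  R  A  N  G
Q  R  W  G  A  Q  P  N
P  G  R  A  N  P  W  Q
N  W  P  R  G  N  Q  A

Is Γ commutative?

Check whether the table is symmetric across its main diagonal.
Every entry (row x, col y) equals the entry (row y, col x), so Γ is abelian.

Yes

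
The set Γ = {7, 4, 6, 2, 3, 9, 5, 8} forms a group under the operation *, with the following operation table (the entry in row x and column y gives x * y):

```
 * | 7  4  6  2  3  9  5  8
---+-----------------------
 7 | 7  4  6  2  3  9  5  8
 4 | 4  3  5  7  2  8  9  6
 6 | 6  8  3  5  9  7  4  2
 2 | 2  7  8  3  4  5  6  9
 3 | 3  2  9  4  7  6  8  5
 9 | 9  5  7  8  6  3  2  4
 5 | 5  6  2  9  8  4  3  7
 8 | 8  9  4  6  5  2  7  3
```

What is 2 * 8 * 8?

2 * 8 = 9
9 * 8 = 4

4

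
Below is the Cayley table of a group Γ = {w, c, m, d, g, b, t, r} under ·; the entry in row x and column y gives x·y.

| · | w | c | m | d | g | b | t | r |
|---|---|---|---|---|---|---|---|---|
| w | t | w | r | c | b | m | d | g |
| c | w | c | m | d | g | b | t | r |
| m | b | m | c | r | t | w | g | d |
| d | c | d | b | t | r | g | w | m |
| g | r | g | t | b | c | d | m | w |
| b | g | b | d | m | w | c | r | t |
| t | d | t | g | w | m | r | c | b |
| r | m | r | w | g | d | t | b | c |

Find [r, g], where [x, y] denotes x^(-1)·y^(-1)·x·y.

t

Identity is c; from the table r^(-1) = r and g^(-1) = g.
r·g = d
d·r = m
m·g = t
(Structurally, Γ here is isomorphic to the dihedral group D_4.)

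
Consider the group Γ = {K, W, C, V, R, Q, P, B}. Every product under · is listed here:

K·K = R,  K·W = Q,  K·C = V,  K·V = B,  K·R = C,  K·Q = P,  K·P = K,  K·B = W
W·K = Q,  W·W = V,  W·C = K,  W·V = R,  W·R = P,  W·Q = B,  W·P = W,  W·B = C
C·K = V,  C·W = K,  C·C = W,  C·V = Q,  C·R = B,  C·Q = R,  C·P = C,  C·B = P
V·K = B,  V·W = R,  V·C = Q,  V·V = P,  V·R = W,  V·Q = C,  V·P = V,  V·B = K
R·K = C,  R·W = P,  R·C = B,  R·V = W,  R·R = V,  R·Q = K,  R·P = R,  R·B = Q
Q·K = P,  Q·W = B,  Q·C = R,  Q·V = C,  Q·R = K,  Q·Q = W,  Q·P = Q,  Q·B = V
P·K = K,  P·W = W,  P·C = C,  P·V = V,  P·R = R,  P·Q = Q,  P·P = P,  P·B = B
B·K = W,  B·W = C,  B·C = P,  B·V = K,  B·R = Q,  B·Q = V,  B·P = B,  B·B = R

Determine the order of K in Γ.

8

The identity element is P (its row matches the header).
K^1 = K
K^2 = K·K = R
K^3 = R·K = C
K^4 = C·K = V
K^5 = V·K = B
K^6 = B·K = W
K^7 = W·K = Q
K^8 = Q·K = P
The first power of K equal to the identity is K^8, so ord(K) = 8.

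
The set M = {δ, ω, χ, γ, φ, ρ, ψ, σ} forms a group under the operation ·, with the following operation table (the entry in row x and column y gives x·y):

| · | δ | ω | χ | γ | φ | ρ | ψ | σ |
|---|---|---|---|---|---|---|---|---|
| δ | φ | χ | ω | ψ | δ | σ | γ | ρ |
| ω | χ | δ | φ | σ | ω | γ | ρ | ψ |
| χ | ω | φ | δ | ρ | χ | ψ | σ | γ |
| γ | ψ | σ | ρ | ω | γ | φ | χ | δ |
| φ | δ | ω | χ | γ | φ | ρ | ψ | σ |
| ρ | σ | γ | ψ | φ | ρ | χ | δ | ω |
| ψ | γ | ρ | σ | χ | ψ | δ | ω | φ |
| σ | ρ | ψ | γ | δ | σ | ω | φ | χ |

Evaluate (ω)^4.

φ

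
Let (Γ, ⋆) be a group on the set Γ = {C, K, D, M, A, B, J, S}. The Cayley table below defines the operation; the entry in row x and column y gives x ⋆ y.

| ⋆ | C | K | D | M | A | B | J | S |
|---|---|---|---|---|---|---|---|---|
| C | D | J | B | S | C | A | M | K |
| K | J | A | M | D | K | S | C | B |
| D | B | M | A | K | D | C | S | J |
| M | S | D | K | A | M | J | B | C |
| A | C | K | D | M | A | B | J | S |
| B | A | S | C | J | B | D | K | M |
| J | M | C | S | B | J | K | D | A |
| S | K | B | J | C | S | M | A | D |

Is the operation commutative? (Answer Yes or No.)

Check whether the table is symmetric across its main diagonal.
Every entry (row x, col y) equals the entry (row y, col x), so Γ is abelian.
(In fact Γ ≅ Z_2 x Z_4.)

Yes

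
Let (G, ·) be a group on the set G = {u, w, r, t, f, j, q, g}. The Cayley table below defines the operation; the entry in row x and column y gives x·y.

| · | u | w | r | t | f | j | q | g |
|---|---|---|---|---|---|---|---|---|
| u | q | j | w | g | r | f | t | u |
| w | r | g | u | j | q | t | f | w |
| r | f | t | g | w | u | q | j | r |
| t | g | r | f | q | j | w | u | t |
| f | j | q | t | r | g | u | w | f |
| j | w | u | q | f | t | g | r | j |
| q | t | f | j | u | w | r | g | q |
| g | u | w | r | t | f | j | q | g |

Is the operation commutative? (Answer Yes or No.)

t·w = r but w·t = j.
Since t and w do not commute, G is not abelian.

No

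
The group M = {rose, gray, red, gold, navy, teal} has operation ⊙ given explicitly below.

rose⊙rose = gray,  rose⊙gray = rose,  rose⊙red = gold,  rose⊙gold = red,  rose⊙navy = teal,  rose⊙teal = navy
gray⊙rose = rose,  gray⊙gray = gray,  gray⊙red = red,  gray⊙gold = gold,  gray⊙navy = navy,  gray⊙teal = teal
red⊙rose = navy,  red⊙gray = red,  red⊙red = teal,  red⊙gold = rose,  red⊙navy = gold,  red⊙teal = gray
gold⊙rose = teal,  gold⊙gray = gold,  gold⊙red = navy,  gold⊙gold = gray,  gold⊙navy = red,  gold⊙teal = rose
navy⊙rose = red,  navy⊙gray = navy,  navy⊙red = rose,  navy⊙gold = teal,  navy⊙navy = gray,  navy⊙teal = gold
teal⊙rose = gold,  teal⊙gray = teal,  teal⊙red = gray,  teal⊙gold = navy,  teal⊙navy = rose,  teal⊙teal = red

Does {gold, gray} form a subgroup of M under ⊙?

Yes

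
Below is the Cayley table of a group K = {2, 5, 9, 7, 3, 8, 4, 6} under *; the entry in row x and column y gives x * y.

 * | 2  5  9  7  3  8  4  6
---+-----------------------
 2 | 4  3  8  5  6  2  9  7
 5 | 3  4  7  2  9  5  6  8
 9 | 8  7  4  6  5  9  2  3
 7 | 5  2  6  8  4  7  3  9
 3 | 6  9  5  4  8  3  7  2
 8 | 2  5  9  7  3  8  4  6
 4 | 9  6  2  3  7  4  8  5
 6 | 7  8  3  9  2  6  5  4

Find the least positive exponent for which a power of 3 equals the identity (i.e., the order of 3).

2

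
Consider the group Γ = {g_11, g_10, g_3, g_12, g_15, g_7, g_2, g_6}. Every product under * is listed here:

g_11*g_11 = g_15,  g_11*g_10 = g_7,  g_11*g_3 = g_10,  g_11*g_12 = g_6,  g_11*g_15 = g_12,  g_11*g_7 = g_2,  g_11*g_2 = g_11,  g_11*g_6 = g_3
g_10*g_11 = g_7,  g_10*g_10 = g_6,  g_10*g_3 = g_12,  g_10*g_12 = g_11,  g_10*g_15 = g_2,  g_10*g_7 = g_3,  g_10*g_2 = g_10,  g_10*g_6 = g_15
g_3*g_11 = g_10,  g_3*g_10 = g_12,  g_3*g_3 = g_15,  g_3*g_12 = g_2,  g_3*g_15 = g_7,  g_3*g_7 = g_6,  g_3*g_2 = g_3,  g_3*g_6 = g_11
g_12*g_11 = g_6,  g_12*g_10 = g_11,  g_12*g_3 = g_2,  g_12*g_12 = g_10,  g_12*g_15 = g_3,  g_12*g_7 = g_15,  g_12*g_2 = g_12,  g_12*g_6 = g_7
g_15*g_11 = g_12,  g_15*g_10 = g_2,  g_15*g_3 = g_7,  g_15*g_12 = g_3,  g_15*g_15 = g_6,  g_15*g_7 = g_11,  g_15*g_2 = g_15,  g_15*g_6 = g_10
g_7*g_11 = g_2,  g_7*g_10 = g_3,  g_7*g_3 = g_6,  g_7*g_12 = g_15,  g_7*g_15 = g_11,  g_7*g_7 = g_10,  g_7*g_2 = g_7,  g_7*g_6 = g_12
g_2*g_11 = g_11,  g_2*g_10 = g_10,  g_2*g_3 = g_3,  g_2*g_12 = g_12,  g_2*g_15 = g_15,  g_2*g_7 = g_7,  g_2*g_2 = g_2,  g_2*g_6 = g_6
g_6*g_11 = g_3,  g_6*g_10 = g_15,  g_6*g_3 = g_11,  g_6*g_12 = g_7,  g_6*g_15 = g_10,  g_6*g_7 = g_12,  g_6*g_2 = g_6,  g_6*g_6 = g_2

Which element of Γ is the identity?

The identity e satisfies e*x = x for all x, so its row in the table reproduces the column headers.
Row g_2 reads: g_11, g_10, g_3, g_12, g_15, g_7, g_2, g_6 — exactly the header order. So g_2 is the identity.
(Structurally, Γ here is isomorphic to the cyclic group Z_8.)

g_2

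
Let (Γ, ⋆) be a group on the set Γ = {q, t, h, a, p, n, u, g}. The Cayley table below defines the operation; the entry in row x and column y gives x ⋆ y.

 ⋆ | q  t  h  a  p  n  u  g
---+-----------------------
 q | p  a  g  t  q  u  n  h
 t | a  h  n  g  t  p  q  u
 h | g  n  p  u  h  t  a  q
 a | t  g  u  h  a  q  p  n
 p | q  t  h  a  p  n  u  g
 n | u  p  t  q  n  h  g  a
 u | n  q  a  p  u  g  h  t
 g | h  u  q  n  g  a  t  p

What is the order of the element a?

The identity element is p (its row matches the header).
a^1 = a
a^2 = a ⋆ a = h
a^3 = h ⋆ a = u
a^4 = u ⋆ a = p
The first power of a equal to the identity is a^4, so ord(a) = 4.

4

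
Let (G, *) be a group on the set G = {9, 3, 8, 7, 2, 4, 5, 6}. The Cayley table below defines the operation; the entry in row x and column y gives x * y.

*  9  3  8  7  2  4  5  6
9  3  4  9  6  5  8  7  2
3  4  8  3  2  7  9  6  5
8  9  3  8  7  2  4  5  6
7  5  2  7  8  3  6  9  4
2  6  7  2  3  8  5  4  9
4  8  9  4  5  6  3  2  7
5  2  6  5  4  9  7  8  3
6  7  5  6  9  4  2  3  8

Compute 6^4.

8

6^1 = 6
6^2 = 6 * 6 = 8
6^3 = 8 * 6 = 6
6^4 = 6 * 6 = 8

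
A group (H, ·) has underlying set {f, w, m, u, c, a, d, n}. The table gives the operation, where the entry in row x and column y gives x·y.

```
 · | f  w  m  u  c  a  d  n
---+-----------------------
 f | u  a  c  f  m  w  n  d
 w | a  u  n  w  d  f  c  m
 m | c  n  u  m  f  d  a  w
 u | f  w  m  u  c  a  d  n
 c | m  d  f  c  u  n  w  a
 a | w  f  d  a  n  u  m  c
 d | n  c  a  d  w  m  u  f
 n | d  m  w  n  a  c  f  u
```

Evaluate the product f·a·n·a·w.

f·a = w
w·n = m
m·a = d
d·w = c

c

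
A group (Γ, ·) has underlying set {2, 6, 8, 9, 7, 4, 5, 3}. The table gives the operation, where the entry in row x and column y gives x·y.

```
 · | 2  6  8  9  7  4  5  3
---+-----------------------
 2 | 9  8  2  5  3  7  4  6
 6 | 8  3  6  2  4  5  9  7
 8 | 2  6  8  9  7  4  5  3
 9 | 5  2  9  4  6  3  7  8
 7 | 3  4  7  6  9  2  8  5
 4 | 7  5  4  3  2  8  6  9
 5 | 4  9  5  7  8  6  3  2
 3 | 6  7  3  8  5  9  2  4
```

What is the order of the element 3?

The identity element is 8 (its row matches the header).
3^1 = 3
3^2 = 3·3 = 4
3^3 = 4·3 = 9
3^4 = 9·3 = 8
The first power of 3 equal to the identity is 3^4, so ord(3) = 4.

4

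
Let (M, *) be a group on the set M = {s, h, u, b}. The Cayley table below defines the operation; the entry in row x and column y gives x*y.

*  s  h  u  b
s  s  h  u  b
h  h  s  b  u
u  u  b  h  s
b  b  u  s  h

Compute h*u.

b

Read row h, column u: h*u = b.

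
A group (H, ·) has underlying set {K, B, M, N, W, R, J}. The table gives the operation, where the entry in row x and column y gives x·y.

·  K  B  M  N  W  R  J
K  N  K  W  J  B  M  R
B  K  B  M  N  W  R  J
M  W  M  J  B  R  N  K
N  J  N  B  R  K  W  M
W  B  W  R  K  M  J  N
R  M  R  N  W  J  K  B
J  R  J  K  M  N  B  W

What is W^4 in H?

W^1 = W
W^2 = W·W = M
W^3 = M·W = R
W^4 = R·W = J
(Structurally, H here is isomorphic to the cyclic group Z_7.)

J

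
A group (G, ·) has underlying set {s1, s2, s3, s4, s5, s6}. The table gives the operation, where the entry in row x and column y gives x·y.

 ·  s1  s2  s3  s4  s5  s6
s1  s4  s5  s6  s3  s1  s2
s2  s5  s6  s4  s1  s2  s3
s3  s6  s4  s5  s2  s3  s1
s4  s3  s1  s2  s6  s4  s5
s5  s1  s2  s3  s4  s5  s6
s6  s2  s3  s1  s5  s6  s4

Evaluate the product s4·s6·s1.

s4·s6 = s5
s5·s1 = s1

s1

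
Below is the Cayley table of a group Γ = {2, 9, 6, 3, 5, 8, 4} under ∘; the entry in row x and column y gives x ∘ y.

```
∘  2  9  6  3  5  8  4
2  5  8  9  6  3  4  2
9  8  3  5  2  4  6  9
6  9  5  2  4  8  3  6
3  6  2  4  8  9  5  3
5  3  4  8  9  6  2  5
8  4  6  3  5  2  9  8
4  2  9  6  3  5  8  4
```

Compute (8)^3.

6

8^1 = 8
8^2 = 8 ∘ 8 = 9
8^3 = 9 ∘ 8 = 6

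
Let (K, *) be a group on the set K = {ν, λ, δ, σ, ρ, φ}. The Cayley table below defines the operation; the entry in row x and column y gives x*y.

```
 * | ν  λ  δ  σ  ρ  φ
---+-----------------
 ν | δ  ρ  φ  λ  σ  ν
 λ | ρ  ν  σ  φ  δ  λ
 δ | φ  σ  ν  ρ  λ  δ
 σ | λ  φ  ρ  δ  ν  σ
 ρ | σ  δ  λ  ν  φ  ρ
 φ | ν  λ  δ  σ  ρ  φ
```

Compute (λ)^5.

λ^1 = λ
λ^2 = λ*λ = ν
λ^3 = ν*λ = ρ
λ^4 = ρ*λ = δ
λ^5 = δ*λ = σ
(Structurally, K here is isomorphic to the cyclic group Z_6.)

σ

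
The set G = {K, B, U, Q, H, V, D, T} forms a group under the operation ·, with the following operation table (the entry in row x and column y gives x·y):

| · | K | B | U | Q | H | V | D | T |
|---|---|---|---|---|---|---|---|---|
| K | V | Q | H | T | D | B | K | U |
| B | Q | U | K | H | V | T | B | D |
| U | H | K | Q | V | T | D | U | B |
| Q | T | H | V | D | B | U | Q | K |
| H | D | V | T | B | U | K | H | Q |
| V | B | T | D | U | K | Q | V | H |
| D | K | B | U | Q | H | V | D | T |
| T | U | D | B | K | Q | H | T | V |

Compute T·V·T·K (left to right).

T·V = H
H·T = Q
Q·K = T

T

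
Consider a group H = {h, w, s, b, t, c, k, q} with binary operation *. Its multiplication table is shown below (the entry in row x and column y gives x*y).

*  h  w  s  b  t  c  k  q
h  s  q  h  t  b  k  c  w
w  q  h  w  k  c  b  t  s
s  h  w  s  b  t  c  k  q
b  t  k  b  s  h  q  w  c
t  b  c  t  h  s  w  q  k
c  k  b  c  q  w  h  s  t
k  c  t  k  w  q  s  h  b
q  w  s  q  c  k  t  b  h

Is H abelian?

Yes

Check whether the table is symmetric across its main diagonal.
Every entry (row x, col y) equals the entry (row y, col x), so H is abelian.
(In fact H ≅ Z_2 x Z_4.)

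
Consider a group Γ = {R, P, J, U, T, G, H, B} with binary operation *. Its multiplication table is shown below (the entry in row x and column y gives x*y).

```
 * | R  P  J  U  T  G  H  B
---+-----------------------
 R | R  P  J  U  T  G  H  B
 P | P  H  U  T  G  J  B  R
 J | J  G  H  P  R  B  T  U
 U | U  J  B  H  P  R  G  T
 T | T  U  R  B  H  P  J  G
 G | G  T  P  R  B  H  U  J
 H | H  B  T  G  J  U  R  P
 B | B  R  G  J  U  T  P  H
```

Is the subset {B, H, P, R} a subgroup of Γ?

Yes

{B, H, P, R} contains the identity R.
Checking products: every product of two elements of {B, H, P, R} (read from the table) lies in {B, H, P, R}, so the set is closed.
In a finite group, a nonempty closed subset is a subgroup. So {B, H, P, R} ≤ Γ.
(Structurally, Γ here is isomorphic to the quaternion group Q_8.)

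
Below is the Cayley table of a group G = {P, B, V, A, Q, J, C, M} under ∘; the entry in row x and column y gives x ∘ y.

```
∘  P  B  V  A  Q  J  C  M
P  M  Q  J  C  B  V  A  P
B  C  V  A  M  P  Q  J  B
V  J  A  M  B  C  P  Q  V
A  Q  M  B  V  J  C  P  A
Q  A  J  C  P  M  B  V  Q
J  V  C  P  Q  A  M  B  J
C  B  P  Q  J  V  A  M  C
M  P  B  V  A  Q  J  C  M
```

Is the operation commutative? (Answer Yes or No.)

A ∘ J = C but J ∘ A = Q.
Since A and J do not commute, G is not abelian.

No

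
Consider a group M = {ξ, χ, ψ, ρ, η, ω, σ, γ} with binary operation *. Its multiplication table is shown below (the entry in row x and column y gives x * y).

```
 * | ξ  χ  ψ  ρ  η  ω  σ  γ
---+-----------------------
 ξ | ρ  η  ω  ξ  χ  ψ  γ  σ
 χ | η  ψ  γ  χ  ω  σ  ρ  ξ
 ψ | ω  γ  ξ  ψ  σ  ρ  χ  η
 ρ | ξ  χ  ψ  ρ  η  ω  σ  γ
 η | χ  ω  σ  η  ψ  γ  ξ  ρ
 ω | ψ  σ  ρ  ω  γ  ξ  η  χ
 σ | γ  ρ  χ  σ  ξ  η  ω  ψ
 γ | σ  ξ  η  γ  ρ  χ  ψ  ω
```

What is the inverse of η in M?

γ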